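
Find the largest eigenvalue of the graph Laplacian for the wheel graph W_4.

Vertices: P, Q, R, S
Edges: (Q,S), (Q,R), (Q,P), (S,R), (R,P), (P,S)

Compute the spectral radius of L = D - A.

The wheel W_4 is the join K_1 ∨ C_3 (a hub joined to every vertex of a cycle of length 3). For a join G ∨ H (G on p vertices, H on q vertices) the Laplacian spectrum is 0, p+q, the eigenvalues of L(G) other than one 0 each shifted by +q, and the eigenvalues of L(H) other than one 0 each shifted by +p. With G = K_1 (p = 1, nothing left after dropping its 0) and H = C_3 (q = 3, eigenvalues 2 − 2cos(2πk/3), k = 0, …, 2; drop k = 0), the spectrum of W_4 is 0, 4, and 1 + (2 − 2cos(2πk/3)) = 3 − 2cos(2πk/3) for k = 1, …, 2:
k=1: 3 − 2cos(2π/3) = 4.0; k=2: 3 − 2cos(4π/3) = 4.0.
Laplacian eigenvalues: [0.0, 4.0, 4.0, 4.0]. Largest eigenvalue (spectral radius) = 4.0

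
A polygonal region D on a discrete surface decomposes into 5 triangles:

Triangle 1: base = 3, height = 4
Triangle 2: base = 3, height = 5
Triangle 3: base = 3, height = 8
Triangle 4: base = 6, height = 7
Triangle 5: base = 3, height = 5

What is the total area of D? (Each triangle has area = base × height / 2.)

(1/2)×3×4 + (1/2)×3×5 + (1/2)×3×8 + (1/2)×6×7 + (1/2)×3×5 = 54.0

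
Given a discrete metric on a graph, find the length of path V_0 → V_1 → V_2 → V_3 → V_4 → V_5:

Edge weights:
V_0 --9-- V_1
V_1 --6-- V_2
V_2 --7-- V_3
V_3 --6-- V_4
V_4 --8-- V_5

Arc length = 9 + 6 + 7 + 6 + 8 = 36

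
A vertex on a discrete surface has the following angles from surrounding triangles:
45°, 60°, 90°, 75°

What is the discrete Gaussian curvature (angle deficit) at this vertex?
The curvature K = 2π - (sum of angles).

Sum of angles = 270°. K = 360° - 270° = 90° = π/2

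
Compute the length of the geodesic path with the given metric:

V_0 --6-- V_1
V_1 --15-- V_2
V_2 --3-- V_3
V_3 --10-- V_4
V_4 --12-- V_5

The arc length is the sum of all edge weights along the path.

Arc length = 6 + 15 + 3 + 10 + 12 = 46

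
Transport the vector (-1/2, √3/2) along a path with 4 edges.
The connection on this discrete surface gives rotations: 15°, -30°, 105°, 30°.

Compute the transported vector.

Total rotation: 15° + (-30°) + 105° + 30° = 120°. Final vector: (-0.5000, -0.8660)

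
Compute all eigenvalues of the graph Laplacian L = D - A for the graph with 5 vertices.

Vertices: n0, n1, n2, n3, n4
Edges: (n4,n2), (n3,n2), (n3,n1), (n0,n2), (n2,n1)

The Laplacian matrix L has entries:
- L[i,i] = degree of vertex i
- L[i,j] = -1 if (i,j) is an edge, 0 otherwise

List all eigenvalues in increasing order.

Degrees: deg(n0) = 1, deg(n1) = 2, deg(n2) = 4, deg(n3) = 2, deg(n4) = 1.
L = D − A with rows/columns ordered (n0, n1, n2, n3, n4):
  [ 1,  0, -1,  0,  0]
  [ 0,  2, -1, -1,  0]
  [-1, -1,  4, -1, -1]
  [ 0, -1, -1,  2,  0]
  [ 0,  0, -1,  0,  1]
Characteristic polynomial: det(λI − L) = λ(λ − 1)²(λ − 3)(λ − 5).
Roots: λ = 0; (λ − 1) = 0 ⇒ λ = 1 (multiplicity 2); (λ − 3) = 0 ⇒ λ = 3; (λ − 5) = 0 ⇒ λ = 5.
(Check: the roots sum (with multiplicity) to 10, matching trace L = Σdeg = 2·5 = 10.)
Laplacian eigenvalues (increasing order): [0.0, 1.0, 1.0, 3.0, 5.0]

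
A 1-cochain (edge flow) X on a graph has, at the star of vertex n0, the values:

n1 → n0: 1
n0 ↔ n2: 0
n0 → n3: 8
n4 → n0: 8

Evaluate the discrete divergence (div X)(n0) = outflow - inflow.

Divergence = sum of outgoing flows = (-1) + 0 + 8 + (-8) = -1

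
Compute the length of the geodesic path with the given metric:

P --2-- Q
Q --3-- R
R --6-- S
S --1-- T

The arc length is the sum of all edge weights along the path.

Arc length = 2 + 3 + 6 + 1 = 12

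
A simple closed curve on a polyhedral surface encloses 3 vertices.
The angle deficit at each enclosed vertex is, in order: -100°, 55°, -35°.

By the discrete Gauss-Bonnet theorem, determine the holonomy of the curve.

Holonomy = total enclosed curvature = (-100°) + 55° + (-35°) = -80°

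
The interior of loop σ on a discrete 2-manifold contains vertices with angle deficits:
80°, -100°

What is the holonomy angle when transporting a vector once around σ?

Holonomy = total enclosed curvature = 80° + (-100°) = -20°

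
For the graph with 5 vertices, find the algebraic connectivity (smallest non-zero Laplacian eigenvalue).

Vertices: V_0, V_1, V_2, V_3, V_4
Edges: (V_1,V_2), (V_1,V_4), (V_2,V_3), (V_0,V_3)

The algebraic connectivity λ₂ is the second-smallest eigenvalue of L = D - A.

Degrees: deg(V_0) = 1, deg(V_1) = 2, deg(V_2) = 2, deg(V_3) = 2, deg(V_4) = 1.
L = D − A with rows/columns ordered (V_0, V_1, V_2, V_3, V_4):
  [ 1,  0,  0, -1,  0]
  [ 0,  2, -1,  0, -1]
  [ 0, -1,  2, -1,  0]
  [-1,  0, -1,  2,  0]
  [ 0, -1,  0,  0,  1]
Characteristic polynomial: det(λI − L) = λ(λ² − 3λ + 1)(λ² − 5λ + 5).
Roots: λ = 0; (λ² − 3λ + 1) = 0 ⇒ λ = (3 ± √5)/2 ≈ 0.382, 2.618; (λ² − 5λ + 5) = 0 ⇒ λ = (5 ± √5)/2 ≈ 1.382, 3.618.
(Check: the roots sum (with multiplicity) to 8, matching trace L = Σdeg = 2·4 = 8.)
Laplacian eigenvalues: [0.0, 0.382, 1.382, 2.618, 3.618]. Algebraic connectivity (smallest non-zero eigenvalue) = 0.382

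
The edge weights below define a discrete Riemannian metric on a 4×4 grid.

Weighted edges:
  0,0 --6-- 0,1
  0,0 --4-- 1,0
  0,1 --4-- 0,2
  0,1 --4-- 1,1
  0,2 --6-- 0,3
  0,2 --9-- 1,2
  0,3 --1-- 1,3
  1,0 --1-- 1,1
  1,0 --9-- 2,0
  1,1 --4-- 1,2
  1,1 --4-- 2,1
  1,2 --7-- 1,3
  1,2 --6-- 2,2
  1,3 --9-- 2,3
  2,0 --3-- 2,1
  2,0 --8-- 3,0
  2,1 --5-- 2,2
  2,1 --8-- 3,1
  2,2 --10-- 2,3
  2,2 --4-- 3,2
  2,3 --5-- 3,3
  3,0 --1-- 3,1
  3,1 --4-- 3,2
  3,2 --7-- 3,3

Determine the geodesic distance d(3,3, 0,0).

Shortest path: 3,3 → 3,2 → 2,2 → 2,1 → 1,1 → 1,0 → 0,0, total weight = 25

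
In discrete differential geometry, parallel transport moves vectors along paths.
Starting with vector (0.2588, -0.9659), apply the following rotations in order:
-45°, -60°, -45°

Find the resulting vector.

Total rotation: (-45°) + (-60°) + (-45°) = -150°. Final vector: (-0.7071, 0.7071)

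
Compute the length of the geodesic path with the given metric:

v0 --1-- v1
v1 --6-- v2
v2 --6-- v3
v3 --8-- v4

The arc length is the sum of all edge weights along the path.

Arc length = 1 + 6 + 6 + 8 = 21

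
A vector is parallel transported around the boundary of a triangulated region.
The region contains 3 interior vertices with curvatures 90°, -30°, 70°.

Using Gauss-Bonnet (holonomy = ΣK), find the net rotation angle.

Holonomy = total enclosed curvature = 90° + (-30°) + 70° = 130°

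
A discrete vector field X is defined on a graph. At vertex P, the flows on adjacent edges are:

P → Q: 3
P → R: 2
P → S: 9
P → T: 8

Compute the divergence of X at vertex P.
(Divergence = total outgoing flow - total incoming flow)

Divergence = sum of outgoing flows = 3 + 2 + 9 + 8 = 22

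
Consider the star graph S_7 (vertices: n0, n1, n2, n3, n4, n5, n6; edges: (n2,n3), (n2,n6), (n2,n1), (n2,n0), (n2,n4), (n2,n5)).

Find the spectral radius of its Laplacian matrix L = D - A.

The star S_7 is the complete bipartite graph K_{1,6} (one hub of degree 6, 6 leaves of degree 1). The Laplacian spectrum of K_{p,q} is 0, p (multiplicity q−1), q (multiplicity p−1), p+q. With p = 1, q = 6: 0 once, 1 with multiplicity 5, and 7 once. (Check: trace L = sum of degrees = 12 = 5·1 + 7.)
Laplacian eigenvalues: [0.0, 1.0, 1.0, 1.0, 1.0, 1.0, 7.0]. Largest eigenvalue (spectral radius) = 7.0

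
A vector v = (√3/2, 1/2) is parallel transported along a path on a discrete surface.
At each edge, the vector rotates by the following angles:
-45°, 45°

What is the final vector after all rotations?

Total rotation: (-45°) + 45° = 0°. Final vector: (0.8660, 0.5000)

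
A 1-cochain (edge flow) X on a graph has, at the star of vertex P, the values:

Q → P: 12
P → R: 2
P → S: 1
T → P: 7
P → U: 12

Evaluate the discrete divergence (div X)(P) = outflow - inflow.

Divergence = sum of outgoing flows = (-12) + 2 + 1 + (-7) + 12 = -4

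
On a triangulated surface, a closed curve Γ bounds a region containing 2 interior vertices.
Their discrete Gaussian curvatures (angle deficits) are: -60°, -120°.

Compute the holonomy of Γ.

Holonomy = total enclosed curvature = (-60°) + (-120°) = -180°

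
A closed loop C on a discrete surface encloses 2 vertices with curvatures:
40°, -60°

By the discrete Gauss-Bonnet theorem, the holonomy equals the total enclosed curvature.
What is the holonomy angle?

Holonomy = total enclosed curvature = 40° + (-60°) = -20°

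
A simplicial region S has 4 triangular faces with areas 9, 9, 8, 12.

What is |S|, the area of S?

9 + 9 + 8 + 12 = 38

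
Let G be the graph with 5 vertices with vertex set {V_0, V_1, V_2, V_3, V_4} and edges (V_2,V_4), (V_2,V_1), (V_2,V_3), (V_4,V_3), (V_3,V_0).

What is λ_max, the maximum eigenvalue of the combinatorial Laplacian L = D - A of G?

Degrees: deg(V_0) = 1, deg(V_1) = 1, deg(V_2) = 3, deg(V_3) = 3, deg(V_4) = 2.
L = D − A with rows/columns ordered (V_0, V_1, V_2, V_3, V_4):
  [ 1,  0,  0, -1,  0]
  [ 0,  1, -1,  0,  0]
  [ 0, -1,  3, -1, -1]
  [-1,  0, -1,  3, -1]
  [ 0,  0, -1, -1,  2]
Characteristic polynomial: det(λI − L) = λ(λ² − 5λ + 3)(λ² − 5λ + 5).
Roots: λ = 0; (λ² − 5λ + 3) = 0 ⇒ λ = (5 ± √13)/2 ≈ 0.6972, 4.3028; (λ² − 5λ + 5) = 0 ⇒ λ = (5 ± √5)/2 ≈ 1.382, 3.618.
(Check: the roots sum (with multiplicity) to 10, matching trace L = Σdeg = 2·5 = 10.)
Laplacian eigenvalues: [0.0, 0.6972, 1.382, 3.618, 4.3028]. Largest eigenvalue (spectral radius) = 4.3028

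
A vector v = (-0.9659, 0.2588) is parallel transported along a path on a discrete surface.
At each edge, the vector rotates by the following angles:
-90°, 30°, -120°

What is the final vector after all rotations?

Total rotation: (-90°) + 30° + (-120°) = -180° ≡ 180° (mod 360°). Final vector: (0.9659, -0.2588)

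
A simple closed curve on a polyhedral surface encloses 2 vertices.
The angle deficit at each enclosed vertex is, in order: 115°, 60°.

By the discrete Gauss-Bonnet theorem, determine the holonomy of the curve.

Holonomy = total enclosed curvature = 115° + 60° = 175°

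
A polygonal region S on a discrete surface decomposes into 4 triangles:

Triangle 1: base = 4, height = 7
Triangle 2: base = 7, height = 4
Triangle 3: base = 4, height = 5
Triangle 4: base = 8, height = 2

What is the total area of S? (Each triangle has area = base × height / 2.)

(1/2)×4×7 + (1/2)×7×4 + (1/2)×4×5 + (1/2)×8×2 = 46.0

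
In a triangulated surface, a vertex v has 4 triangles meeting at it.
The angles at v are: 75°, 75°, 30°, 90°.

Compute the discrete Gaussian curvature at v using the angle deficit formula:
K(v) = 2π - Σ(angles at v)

Sum of angles = 270°. K = 360° - 270° = 90° = π/2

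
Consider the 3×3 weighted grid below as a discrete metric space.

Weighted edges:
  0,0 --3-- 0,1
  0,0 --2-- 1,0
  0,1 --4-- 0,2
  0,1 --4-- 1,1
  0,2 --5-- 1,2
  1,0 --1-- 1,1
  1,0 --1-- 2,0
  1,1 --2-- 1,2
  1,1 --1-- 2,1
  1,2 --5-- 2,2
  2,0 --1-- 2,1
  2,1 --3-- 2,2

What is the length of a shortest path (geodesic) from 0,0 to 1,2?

Shortest path: 0,0 → 1,0 → 1,1 → 1,2, total weight = 5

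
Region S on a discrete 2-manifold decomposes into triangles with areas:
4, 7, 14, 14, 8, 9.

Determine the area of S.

4 + 7 + 14 + 14 + 8 + 9 = 56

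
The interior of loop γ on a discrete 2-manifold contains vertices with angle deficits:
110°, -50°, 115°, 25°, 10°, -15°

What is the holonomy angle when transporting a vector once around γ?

Holonomy = total enclosed curvature = 110° + (-50°) + 115° + 25° + 10° + (-15°) = 195°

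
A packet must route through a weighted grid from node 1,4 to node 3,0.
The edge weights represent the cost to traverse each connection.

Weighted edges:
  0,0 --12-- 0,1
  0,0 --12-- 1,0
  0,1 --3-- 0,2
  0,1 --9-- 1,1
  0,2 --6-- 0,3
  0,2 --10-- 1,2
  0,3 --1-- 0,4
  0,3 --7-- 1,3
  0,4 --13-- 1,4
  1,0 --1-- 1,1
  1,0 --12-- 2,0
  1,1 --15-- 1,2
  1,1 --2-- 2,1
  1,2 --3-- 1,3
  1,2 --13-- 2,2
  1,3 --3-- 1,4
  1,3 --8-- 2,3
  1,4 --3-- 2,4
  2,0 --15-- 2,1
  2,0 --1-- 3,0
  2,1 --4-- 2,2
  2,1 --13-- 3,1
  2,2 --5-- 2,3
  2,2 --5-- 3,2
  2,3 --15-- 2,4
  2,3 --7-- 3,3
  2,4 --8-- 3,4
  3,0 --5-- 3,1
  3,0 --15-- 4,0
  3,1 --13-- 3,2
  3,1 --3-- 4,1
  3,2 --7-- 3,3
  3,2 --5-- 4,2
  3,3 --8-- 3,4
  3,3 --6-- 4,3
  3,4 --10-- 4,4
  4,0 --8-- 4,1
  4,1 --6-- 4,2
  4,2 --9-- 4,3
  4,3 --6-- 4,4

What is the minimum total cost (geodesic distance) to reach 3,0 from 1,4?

Shortest path: 1,4 → 1,3 → 1,2 → 1,1 → 1,0 → 2,0 → 3,0, total weight = 35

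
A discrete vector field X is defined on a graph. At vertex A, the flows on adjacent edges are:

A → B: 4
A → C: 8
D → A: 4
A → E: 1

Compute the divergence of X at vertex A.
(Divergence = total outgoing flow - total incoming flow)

Divergence = sum of outgoing flows = 4 + 8 + (-4) + 1 = 9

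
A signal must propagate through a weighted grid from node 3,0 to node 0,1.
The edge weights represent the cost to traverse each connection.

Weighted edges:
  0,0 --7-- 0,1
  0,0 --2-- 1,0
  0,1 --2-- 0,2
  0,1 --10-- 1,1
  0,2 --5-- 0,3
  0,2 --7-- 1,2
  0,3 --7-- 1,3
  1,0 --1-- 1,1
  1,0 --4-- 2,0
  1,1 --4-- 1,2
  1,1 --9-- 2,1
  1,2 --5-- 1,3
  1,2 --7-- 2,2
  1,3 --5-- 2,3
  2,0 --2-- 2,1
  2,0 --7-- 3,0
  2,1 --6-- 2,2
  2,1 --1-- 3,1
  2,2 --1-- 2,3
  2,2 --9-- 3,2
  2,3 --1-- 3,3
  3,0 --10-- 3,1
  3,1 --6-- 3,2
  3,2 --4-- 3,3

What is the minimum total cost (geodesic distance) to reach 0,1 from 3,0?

Shortest path: 3,0 → 2,0 → 1,0 → 0,0 → 0,1, total weight = 20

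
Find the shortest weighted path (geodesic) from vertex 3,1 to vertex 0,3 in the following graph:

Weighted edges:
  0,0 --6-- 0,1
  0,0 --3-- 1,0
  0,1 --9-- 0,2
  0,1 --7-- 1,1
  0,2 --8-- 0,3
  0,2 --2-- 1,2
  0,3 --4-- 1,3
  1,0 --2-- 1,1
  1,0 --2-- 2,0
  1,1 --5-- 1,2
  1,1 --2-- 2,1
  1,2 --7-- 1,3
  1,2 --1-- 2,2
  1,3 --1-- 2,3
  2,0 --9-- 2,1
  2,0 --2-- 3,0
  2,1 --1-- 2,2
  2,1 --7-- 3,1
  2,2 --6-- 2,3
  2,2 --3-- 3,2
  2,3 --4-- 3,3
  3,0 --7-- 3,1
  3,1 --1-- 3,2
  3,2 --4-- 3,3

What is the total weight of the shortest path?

Shortest path: 3,1 → 3,2 → 3,3 → 2,3 → 1,3 → 0,3, total weight = 14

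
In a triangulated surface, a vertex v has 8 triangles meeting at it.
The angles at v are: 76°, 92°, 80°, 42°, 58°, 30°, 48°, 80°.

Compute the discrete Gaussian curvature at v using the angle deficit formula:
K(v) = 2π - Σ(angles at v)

Sum of angles = 506°. K = 360° - 506° = -146° = -73π/90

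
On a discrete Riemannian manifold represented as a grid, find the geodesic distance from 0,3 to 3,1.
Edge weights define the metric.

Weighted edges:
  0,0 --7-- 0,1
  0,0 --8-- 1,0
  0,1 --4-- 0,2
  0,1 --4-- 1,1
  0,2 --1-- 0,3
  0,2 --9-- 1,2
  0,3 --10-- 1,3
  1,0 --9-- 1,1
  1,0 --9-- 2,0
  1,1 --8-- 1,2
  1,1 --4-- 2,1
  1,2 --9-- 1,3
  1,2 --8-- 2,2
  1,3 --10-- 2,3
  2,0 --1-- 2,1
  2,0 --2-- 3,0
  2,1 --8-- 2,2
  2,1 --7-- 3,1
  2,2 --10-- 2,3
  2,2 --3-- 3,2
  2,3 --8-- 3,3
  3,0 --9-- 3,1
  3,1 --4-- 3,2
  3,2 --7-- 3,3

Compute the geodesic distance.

Shortest path: 0,3 → 0,2 → 0,1 → 1,1 → 2,1 → 3,1, total weight = 20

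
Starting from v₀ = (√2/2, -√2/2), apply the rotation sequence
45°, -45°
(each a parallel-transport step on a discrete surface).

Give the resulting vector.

Total rotation: 45° + (-45°) = 0°. Final vector: (0.7071, -0.7071)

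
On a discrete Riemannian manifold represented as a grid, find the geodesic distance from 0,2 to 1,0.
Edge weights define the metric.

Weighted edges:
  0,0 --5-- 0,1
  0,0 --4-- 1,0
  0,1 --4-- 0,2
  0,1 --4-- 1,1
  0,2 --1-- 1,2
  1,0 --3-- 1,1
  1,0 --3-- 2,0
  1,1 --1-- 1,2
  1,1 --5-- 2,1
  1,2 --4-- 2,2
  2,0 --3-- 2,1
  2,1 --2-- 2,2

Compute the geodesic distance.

Shortest path: 0,2 → 1,2 → 1,1 → 1,0, total weight = 5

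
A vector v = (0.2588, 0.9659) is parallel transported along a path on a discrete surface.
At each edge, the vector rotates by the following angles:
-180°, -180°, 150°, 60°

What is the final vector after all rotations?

Total rotation: (-180°) + (-180°) + 150° + 60° = -150°. Final vector: (0.2588, -0.9659)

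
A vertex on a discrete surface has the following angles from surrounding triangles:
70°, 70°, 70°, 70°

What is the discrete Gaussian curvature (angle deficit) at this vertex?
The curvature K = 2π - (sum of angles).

Sum of angles = 280°. K = 360° - 280° = 80°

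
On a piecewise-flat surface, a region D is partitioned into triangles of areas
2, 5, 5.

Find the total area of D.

2 + 5 + 5 = 12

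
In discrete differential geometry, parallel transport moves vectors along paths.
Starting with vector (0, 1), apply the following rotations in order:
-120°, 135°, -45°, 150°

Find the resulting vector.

Total rotation: (-120°) + 135° + (-45°) + 150° = 120°. Final vector: (-0.8660, -0.5000)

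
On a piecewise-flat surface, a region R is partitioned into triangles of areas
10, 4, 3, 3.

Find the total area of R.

10 + 4 + 3 + 3 = 20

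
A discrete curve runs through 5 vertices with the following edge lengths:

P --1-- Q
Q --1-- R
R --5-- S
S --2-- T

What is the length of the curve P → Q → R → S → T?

Arc length = 1 + 1 + 5 + 2 = 9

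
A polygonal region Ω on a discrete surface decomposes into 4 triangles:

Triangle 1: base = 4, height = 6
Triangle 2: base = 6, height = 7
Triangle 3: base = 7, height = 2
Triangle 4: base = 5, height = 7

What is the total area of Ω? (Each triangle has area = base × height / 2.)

(1/2)×4×6 + (1/2)×6×7 + (1/2)×7×2 + (1/2)×5×7 = 57.5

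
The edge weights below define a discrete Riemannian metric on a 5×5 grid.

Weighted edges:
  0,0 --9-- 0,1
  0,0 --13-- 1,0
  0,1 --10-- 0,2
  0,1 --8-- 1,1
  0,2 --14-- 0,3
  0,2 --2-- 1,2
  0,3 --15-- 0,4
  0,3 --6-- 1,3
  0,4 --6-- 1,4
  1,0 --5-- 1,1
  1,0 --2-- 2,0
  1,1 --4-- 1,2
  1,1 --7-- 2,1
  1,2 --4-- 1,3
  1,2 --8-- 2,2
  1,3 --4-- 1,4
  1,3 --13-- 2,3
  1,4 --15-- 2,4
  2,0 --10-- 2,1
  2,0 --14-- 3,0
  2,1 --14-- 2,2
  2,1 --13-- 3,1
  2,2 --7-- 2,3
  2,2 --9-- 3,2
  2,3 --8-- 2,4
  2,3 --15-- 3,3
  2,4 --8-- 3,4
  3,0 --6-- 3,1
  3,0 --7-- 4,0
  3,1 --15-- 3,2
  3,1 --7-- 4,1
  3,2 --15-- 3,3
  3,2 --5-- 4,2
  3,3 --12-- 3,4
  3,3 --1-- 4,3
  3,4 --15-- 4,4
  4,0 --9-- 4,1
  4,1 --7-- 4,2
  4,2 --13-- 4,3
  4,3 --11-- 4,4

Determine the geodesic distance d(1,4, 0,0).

Shortest path: 1,4 → 1,3 → 1,2 → 0,2 → 0,1 → 0,0, total weight = 29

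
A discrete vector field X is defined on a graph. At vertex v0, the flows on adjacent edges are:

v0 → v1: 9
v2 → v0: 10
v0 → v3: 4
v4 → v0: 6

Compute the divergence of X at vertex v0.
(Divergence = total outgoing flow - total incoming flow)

Divergence = sum of outgoing flows = 9 + (-10) + 4 + (-6) = -3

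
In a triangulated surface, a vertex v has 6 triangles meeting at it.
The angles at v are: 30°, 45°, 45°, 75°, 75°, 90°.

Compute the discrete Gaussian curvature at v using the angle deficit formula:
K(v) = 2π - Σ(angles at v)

Sum of angles = 360°. K = 360° - 360° = 0°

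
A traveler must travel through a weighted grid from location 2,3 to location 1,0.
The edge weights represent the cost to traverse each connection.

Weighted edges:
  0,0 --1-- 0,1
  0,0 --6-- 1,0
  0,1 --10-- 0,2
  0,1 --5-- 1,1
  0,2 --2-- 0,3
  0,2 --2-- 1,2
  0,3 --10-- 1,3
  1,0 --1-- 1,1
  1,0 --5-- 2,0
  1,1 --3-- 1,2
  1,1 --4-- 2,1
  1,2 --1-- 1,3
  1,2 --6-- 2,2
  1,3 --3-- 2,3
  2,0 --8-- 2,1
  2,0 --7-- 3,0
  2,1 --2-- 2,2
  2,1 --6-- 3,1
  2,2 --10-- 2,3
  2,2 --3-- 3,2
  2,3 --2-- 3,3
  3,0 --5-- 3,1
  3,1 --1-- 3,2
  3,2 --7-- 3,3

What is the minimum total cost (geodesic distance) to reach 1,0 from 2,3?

Shortest path: 2,3 → 1,3 → 1,2 → 1,1 → 1,0, total weight = 8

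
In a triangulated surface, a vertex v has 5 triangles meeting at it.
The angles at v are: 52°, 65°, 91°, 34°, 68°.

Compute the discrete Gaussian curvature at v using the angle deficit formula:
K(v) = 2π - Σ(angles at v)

Sum of angles = 310°. K = 360° - 310° = 50° = 5π/18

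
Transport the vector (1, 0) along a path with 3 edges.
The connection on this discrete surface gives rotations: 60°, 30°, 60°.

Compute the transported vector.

Total rotation: 60° + 30° + 60° = 150°. Final vector: (-0.8660, 0.5000)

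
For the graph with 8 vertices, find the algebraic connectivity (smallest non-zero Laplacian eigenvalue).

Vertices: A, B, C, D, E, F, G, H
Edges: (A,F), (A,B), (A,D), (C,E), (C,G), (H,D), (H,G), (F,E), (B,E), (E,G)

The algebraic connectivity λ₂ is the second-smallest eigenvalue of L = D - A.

Degrees: deg(A) = 3, deg(B) = 2, deg(C) = 2, deg(D) = 2, deg(E) = 4, deg(F) = 2, deg(G) = 3, deg(H) = 2.
L = D − A with rows/columns ordered (A, B, C, D, E, F, G, H):
  [ 3, -1,  0, -1,  0, -1,  0,  0]
  [-1,  2,  0,  0, -1,  0,  0,  0]
  [ 0,  0,  2,  0, -1,  0, -1,  0]
  [-1,  0,  0,  2,  0,  0,  0, -1]
  [ 0, -1, -1,  0,  4, -1, -1,  0]
  [-1,  0,  0,  0, -1,  2,  0,  0]
  [ 0,  0, -1,  0, -1,  0,  3, -1]
  [ 0,  0,  0, -1,  0,  0, -1,  2]
Characteristic polynomial: det(λI − L) = λ(λ − 1)²(λ − 2)(λ² − 8λ + 14)(λ − 4)².
Roots: λ = 0; (λ − 1) = 0 ⇒ λ = 1 (multiplicity 2); (λ − 2) = 0 ⇒ λ = 2; (λ² − 8λ + 14) = 0 ⇒ λ = 4 ± √2 ≈ 2.5858, 5.4142; (λ − 4) = 0 ⇒ λ = 4 (multiplicity 2).
(Check: the roots sum (with multiplicity) to 20, matching trace L = Σdeg = 2·10 = 20.)
Laplacian eigenvalues: [0.0, 1.0, 1.0, 2.0, 2.5858, 4.0, 4.0, 5.4142]. Algebraic connectivity (smallest non-zero eigenvalue) = 1.0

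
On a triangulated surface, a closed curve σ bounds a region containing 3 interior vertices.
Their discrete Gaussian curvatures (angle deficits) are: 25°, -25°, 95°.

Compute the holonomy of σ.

Holonomy = total enclosed curvature = 25° + (-25°) + 95° = 95°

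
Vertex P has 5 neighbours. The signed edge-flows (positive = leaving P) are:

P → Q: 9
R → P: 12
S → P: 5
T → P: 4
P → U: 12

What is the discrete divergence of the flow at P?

Divergence = sum of outgoing flows = 9 + (-12) + (-5) + (-4) + 12 = 0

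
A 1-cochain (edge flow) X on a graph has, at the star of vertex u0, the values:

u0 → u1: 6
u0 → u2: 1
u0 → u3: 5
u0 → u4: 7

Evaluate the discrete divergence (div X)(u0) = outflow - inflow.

Divergence = sum of outgoing flows = 6 + 1 + 5 + 7 = 19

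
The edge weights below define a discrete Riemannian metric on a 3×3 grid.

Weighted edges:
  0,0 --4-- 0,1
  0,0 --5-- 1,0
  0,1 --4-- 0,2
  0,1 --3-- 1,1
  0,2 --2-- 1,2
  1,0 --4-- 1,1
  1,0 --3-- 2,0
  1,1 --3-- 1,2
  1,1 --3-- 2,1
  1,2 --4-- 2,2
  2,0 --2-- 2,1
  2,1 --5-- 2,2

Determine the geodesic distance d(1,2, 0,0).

Shortest path: 1,2 → 0,2 → 0,1 → 0,0, total weight = 10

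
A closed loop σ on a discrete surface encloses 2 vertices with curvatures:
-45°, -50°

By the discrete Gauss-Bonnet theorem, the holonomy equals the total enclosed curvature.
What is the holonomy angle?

Holonomy = total enclosed curvature = (-45°) + (-50°) = -95°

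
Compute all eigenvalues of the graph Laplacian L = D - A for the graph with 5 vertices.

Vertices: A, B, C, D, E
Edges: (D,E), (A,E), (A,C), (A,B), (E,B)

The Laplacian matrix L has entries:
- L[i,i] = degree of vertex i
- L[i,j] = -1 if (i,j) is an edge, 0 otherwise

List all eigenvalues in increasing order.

Degrees: deg(A) = 3, deg(B) = 2, deg(C) = 1, deg(D) = 1, deg(E) = 3.
L = D − A with rows/columns ordered (A, B, C, D, E):
  [ 3, -1, -1,  0, -1]
  [-1,  2,  0,  0, -1]
  [-1,  0,  1,  0,  0]
  [ 0,  0,  0,  1, -1]
  [-1, -1,  0, -1,  3]
Characteristic polynomial: det(λI − L) = λ(λ² − 5λ + 3)(λ² − 5λ + 5).
Roots: λ = 0; (λ² − 5λ + 3) = 0 ⇒ λ = (5 ± √13)/2 ≈ 0.6972, 4.3028; (λ² − 5λ + 5) = 0 ⇒ λ = (5 ± √5)/2 ≈ 1.382, 3.618.
(Check: the roots sum (with multiplicity) to 10, matching trace L = Σdeg = 2·5 = 10.)
Laplacian eigenvalues (increasing order): [0.0, 0.6972, 1.382, 3.618, 4.3028]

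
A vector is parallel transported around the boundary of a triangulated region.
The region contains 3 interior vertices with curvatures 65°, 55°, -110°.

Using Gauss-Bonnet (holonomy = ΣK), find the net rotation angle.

Holonomy = total enclosed curvature = 65° + 55° + (-110°) = 10°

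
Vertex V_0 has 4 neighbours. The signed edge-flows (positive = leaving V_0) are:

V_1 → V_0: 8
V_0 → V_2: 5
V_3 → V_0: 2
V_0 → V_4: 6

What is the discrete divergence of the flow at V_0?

Divergence = sum of outgoing flows = (-8) + 5 + (-2) + 6 = 1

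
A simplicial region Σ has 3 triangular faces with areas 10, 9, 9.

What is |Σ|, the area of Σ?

10 + 9 + 9 = 28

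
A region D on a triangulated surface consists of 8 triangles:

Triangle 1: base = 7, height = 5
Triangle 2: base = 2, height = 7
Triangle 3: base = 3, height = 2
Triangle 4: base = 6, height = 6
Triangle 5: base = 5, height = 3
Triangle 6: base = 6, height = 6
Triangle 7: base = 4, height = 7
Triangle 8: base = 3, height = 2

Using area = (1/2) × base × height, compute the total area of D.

(1/2)×7×5 + (1/2)×2×7 + (1/2)×3×2 + (1/2)×6×6 + (1/2)×5×3 + (1/2)×6×6 + (1/2)×4×7 + (1/2)×3×2 = 88.0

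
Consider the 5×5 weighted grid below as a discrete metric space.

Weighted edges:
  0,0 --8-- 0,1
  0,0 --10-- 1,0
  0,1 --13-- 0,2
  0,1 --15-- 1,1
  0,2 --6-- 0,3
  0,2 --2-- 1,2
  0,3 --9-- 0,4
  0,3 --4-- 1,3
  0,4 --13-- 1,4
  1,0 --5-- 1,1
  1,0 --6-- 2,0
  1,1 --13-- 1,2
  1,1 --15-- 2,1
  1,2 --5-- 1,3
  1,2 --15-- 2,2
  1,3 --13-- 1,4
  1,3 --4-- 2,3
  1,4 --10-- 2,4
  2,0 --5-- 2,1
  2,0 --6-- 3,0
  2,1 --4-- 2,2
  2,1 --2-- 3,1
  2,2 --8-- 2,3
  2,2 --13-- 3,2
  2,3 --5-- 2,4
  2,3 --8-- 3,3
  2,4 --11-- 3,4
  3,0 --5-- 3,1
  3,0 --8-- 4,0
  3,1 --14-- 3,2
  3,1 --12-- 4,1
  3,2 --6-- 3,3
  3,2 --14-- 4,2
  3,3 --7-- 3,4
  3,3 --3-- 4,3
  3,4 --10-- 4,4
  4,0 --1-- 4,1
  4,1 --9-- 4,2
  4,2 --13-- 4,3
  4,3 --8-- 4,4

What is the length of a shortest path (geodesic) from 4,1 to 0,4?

Shortest path: 4,1 → 3,1 → 2,1 → 2,2 → 2,3 → 1,3 → 0,3 → 0,4, total weight = 43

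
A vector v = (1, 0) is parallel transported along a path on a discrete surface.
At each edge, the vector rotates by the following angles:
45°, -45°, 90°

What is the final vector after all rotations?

Total rotation: 45° + (-45°) + 90° = 90°. Final vector: (0, 1)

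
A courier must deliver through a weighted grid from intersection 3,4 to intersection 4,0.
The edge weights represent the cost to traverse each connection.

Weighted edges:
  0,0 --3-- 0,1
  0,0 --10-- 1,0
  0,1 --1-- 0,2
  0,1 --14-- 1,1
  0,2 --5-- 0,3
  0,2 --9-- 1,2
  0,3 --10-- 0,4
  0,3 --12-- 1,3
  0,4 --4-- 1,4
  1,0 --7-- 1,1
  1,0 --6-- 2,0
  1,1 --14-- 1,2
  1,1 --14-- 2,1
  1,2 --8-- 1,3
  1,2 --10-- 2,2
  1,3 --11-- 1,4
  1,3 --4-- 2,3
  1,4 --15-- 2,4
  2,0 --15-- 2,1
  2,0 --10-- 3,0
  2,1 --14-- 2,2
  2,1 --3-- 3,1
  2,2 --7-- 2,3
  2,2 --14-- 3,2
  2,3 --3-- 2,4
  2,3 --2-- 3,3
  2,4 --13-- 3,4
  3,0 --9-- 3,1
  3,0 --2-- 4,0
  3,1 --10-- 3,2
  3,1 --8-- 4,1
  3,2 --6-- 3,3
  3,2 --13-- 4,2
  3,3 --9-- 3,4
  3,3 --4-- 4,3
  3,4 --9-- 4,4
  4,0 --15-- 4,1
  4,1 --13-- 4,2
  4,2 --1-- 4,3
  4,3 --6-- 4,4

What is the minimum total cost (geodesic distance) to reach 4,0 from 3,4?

Shortest path: 3,4 → 3,3 → 3,2 → 3,1 → 3,0 → 4,0, total weight = 36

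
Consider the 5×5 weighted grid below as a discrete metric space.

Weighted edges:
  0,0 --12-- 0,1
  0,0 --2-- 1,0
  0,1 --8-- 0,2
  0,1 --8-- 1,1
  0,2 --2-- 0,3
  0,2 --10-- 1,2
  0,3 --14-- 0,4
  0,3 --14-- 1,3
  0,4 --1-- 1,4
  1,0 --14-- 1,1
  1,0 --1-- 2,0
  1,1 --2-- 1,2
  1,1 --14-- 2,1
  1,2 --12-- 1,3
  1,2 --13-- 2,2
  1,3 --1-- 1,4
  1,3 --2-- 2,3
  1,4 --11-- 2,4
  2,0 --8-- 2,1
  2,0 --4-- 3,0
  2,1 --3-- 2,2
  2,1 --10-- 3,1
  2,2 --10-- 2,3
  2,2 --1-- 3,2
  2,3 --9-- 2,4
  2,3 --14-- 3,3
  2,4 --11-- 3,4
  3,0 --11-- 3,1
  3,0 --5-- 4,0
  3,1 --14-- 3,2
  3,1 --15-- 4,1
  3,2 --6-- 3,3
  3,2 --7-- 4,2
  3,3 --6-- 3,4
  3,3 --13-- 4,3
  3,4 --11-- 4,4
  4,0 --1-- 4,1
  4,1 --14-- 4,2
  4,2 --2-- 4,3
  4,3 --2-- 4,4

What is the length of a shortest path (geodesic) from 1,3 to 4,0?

Shortest path: 1,3 → 2,3 → 2,2 → 2,1 → 2,0 → 3,0 → 4,0, total weight = 32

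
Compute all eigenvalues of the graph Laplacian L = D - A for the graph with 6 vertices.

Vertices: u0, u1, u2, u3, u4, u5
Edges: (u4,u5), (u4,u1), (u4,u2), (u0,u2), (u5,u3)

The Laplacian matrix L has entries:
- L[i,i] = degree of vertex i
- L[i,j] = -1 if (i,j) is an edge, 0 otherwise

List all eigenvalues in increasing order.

Degrees: deg(u0) = 1, deg(u1) = 1, deg(u2) = 2, deg(u3) = 1, deg(u4) = 3, deg(u5) = 2.
L = D − A with rows/columns ordered (u0, u1, u2, u3, u4, u5):
  [ 1,  0, -1,  0,  0,  0]
  [ 0,  1,  0,  0, -1,  0]
  [-1,  0,  2,  0, -1,  0]
  [ 0,  0,  0,  1,  0, -1]
  [ 0, -1, -1,  0,  3, -1]
  [ 0,  0,  0, -1, -1,  2]
Characteristic polynomial: det(λI − L) = λ(λ² − 3λ + 1)(λ² − 5λ + 3)(λ − 2).
Roots: λ = 0; (λ² − 3λ + 1) = 0 ⇒ λ = (3 ± √5)/2 ≈ 0.382, 2.618; (λ² − 5λ + 3) = 0 ⇒ λ = (5 ± √13)/2 ≈ 0.6972, 4.3028; (λ − 2) = 0 ⇒ λ = 2.
(Check: the roots sum (with multiplicity) to 10, matching trace L = Σdeg = 2·5 = 10.)
Laplacian eigenvalues (increasing order): [0.0, 0.382, 0.6972, 2.0, 2.618, 4.3028]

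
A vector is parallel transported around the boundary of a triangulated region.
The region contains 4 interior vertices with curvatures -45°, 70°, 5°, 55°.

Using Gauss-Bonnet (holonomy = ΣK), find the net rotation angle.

Holonomy = total enclosed curvature = (-45°) + 70° + 5° + 55° = 85°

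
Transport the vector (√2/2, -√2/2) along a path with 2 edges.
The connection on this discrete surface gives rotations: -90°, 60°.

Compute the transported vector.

Total rotation: (-90°) + 60° = -30°. Final vector: (0.2588, -0.9659)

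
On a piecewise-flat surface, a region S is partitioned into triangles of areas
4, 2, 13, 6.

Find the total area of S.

4 + 2 + 13 + 6 = 25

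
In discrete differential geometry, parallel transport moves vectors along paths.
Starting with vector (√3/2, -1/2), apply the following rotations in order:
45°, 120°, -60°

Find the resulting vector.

Total rotation: 45° + 120° + (-60°) = 105°. Final vector: (0.2588, 0.9659)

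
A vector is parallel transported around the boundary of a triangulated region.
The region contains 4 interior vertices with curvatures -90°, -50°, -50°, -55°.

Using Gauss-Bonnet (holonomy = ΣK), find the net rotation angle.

Holonomy = total enclosed curvature = (-90°) + (-50°) + (-50°) + (-55°) = -245°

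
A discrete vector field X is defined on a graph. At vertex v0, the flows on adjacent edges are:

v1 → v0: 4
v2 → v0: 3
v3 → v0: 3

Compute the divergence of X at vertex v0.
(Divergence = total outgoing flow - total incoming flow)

Divergence = sum of outgoing flows = (-4) + (-3) + (-3) = -10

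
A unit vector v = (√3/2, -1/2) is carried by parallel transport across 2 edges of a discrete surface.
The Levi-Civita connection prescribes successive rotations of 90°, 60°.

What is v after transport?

Total rotation: 90° + 60° = 150°. Final vector: (-0.5000, 0.8660)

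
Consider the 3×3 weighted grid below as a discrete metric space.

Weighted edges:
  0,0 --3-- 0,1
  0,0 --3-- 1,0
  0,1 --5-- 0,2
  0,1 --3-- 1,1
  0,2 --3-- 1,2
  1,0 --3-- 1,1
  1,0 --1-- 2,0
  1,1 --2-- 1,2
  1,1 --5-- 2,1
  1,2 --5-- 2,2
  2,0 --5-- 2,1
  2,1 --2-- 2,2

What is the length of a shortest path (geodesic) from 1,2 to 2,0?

Shortest path: 1,2 → 1,1 → 1,0 → 2,0, total weight = 6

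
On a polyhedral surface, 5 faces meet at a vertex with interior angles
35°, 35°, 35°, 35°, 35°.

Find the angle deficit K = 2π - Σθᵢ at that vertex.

Sum of angles = 175°. K = 360° - 175° = 185° = 37π/36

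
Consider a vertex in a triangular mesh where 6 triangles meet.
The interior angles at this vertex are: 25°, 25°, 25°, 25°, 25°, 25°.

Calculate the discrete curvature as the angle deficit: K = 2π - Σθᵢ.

Sum of angles = 150°. K = 360° - 150° = 210° = 7π/6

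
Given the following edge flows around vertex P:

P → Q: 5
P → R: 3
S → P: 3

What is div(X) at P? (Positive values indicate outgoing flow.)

Divergence = sum of outgoing flows = 5 + 3 + (-3) = 5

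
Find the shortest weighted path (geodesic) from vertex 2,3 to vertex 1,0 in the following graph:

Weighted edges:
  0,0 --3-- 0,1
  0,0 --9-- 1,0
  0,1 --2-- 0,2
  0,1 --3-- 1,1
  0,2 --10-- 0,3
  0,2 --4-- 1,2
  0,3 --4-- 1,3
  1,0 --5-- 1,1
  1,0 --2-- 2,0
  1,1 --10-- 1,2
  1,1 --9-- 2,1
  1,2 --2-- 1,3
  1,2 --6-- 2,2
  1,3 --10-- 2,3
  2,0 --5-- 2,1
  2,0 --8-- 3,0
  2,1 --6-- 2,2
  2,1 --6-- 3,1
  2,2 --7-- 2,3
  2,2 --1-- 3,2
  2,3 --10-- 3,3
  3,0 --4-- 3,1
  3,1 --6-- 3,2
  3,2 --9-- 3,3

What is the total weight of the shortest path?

Shortest path: 2,3 → 2,2 → 2,1 → 2,0 → 1,0, total weight = 20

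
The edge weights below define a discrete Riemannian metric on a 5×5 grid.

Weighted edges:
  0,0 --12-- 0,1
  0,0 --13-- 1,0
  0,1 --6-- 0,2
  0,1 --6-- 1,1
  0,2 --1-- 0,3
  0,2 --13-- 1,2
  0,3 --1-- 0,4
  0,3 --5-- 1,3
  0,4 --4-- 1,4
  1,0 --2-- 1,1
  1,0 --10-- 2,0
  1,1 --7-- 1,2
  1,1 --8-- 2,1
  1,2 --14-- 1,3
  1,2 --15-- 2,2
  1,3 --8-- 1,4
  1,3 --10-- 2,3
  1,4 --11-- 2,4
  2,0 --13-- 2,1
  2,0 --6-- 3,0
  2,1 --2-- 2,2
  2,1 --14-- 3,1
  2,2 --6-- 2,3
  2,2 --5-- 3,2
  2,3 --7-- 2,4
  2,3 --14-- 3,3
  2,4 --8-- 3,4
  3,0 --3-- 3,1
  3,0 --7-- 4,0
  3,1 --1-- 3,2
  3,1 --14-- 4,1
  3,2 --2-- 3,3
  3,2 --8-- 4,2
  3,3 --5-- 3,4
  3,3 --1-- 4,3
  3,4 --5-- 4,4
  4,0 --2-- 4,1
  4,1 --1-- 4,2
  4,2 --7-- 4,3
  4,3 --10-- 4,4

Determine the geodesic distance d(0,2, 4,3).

Shortest path: 0,2 → 0,3 → 1,3 → 2,3 → 2,2 → 3,2 → 3,3 → 4,3, total weight = 30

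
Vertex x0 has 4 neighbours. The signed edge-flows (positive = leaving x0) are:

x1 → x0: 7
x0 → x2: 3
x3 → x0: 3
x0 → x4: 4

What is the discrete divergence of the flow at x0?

Divergence = sum of outgoing flows = (-7) + 3 + (-3) + 4 = -3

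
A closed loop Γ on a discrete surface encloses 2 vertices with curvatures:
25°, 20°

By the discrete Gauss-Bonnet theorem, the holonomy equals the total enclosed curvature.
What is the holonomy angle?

Holonomy = total enclosed curvature = 25° + 20° = 45°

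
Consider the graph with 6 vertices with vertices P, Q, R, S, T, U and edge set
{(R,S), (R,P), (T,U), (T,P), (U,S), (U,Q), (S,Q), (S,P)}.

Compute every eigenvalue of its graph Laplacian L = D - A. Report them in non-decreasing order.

Degrees: deg(P) = 3, deg(Q) = 2, deg(R) = 2, deg(S) = 4, deg(T) = 2, deg(U) = 3.
L = D − A with rows/columns ordered (P, Q, R, S, T, U):
  [ 3,  0, -1, -1, -1,  0]
  [ 0,  2,  0, -1,  0, -1]
  [-1,  0,  2, -1,  0,  0]
  [-1, -1, -1,  4,  0, -1]
  [-1,  0,  0,  0,  2, -1]
  [ 0, -1,  0, -1, -1,  3]
Characteristic polynomial: det(λI − L) = λ(λ² − 5λ + 5)(λ² − 7λ + 9)(λ − 4).
Roots: λ = 0; (λ² − 5λ + 5) = 0 ⇒ λ = (5 ± √5)/2 ≈ 1.382, 3.618; (λ² − 7λ + 9) = 0 ⇒ λ = (7 ± √13)/2 ≈ 1.6972, 5.3028; (λ − 4) = 0 ⇒ λ = 4.
(Check: the roots sum (with multiplicity) to 16, matching trace L = Σdeg = 2·8 = 16.)
Laplacian eigenvalues (increasing order): [0.0, 1.382, 1.6972, 3.618, 4.0, 5.3028]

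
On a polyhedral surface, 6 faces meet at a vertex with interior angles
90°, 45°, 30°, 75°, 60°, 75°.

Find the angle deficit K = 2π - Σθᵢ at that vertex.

Sum of angles = 375°. K = 360° - 375° = -15° = -π/12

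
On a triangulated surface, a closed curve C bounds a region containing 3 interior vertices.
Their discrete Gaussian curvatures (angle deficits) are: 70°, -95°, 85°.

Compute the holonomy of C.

Holonomy = total enclosed curvature = 70° + (-95°) + 85° = 60°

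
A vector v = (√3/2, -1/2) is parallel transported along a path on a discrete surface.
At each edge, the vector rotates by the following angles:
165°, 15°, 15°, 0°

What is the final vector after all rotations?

Total rotation: 165° + 15° + 15° + 0° = 195° ≡ -165° (mod 360°). Final vector: (-0.9659, 0.2588)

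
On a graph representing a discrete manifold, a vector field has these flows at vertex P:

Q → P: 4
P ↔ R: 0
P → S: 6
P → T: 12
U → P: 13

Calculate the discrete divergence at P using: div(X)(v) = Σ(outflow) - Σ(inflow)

Divergence = sum of outgoing flows = (-4) + 0 + 6 + 12 + (-13) = 1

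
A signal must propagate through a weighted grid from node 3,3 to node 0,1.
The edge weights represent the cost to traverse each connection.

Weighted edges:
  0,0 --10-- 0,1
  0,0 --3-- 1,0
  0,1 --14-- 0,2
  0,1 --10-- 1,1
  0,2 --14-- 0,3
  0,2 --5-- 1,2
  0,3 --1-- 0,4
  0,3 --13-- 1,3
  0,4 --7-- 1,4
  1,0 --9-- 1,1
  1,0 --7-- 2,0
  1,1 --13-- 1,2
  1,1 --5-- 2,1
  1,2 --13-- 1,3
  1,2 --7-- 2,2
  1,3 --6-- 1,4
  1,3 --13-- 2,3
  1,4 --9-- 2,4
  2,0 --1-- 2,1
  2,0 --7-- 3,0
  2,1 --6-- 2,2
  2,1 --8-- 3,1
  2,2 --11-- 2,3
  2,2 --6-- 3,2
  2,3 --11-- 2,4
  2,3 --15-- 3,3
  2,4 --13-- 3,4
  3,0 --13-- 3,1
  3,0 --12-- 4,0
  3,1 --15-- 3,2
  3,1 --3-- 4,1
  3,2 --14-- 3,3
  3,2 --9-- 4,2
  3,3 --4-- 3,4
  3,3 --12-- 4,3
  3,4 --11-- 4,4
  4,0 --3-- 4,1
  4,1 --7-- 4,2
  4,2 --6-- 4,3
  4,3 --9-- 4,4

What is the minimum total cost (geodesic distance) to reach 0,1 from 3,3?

Shortest path: 3,3 → 3,2 → 2,2 → 2,1 → 1,1 → 0,1, total weight = 41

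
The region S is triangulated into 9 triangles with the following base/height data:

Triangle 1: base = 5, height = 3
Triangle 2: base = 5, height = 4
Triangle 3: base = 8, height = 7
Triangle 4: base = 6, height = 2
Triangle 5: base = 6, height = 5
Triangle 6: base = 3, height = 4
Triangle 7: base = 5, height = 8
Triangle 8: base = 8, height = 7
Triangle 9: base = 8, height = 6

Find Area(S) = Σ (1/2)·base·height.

(1/2)×5×3 + (1/2)×5×4 + (1/2)×8×7 + (1/2)×6×2 + (1/2)×6×5 + (1/2)×3×4 + (1/2)×5×8 + (1/2)×8×7 + (1/2)×8×6 = 144.5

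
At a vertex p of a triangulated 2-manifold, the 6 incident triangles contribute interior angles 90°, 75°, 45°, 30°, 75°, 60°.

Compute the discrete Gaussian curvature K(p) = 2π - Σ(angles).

Sum of angles = 375°. K = 360° - 375° = -15° = -π/12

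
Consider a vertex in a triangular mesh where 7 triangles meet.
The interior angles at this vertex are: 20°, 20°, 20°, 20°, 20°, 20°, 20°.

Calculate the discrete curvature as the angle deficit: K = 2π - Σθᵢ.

Sum of angles = 140°. K = 360° - 140° = 220°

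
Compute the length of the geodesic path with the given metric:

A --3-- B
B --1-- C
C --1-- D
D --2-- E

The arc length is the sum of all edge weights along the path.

Arc length = 3 + 1 + 1 + 2 = 7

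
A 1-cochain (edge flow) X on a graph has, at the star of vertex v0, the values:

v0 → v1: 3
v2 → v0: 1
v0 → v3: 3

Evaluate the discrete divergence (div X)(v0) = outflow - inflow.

Divergence = sum of outgoing flows = 3 + (-1) + 3 = 5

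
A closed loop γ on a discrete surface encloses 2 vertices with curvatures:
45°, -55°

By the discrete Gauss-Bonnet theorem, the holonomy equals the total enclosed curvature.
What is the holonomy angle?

Holonomy = total enclosed curvature = 45° + (-55°) = -10°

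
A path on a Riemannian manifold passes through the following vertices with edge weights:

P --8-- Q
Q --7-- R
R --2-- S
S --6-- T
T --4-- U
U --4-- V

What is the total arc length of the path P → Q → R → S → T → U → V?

Arc length = 8 + 7 + 2 + 6 + 4 + 4 = 31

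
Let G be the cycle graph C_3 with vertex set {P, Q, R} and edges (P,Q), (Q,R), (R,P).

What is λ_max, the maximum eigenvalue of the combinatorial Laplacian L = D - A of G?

The cycle graph C_n has Laplacian eigenvalues λ_k = 2 − 2cos(2πk/n), k = 0, 1, …, n−1. Here n = 3:
k=0: 2 − 2cos(0) = 0.0; k=1: 2 − 2cos(2π/3) = 3.0; k=2: 2 − 2cos(4π/3) = 3.0.
Laplacian eigenvalues: [0.0, 3.0, 3.0]. Largest eigenvalue (spectral radius) = 3.0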